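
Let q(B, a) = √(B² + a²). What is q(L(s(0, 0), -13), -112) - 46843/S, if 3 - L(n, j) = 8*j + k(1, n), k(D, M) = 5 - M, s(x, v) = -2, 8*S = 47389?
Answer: -374744/47389 + 4*√1409 ≈ 142.24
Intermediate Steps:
S = 47389/8 (S = (⅛)*47389 = 47389/8 ≈ 5923.6)
L(n, j) = -2 + n - 8*j (L(n, j) = 3 - (8*j + (5 - n)) = 3 - (5 - n + 8*j) = 3 + (-5 + n - 8*j) = -2 + n - 8*j)
q(L(s(0, 0), -13), -112) - 46843/S = √((-2 - 2 - 8*(-13))² + (-112)²) - 46843/47389/8 = √((-2 - 2 + 104)² + 12544) - 46843*8/47389 = √(100² + 12544) - 374744/47389 = √(10000 + 12544) - 374744/47389 = √22544 - 374744/47389 = 4*√1409 - 374744/47389 = -374744/47389 + 4*√1409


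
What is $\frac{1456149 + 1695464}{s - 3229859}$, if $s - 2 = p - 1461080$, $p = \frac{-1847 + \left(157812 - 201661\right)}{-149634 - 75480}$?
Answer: $- \frac{6955609891}{10352897511} \approx -0.67185$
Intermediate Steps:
$p = \frac{448}{2207}$ ($p = \frac{-1847 - 43849}{-225114} = \left(-45696\right) \left(- \frac{1}{225114}\right) = \frac{448}{2207} \approx 0.20299$)
$s = - \frac{3224598698}{2207}$ ($s = 2 + \left(\frac{448}{2207} - 1461080\right) = 2 - \frac{3224603112}{2207} = - \frac{3224598698}{2207} \approx -1.4611 \cdot 10^{6}$)
$\frac{1456149 + 1695464}{s - 3229859} = \frac{1456149 + 1695464}{- \frac{3224598698}{2207} - 3229859} = \frac{3151613}{- \frac{3224598698}{2207} - 3229859} = \frac{3151613}{- \frac{10352897511}{2207}} = 3151613 \left(- \frac{2207}{10352897511}\right) = - \frac{6955609891}{10352897511}$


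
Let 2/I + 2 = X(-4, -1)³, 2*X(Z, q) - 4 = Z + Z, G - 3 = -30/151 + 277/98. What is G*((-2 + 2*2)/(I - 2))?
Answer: -37855/7399 ≈ -5.1162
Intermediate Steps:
G = 83281/14798 (G = 3 + (-30/151 + 277/98) = 3 + 38887/14798 = 83281/14798 ≈ 5.6279)
X(Z, q) = 2 + Z (X(Z, q) = 2 + (Z + Z)/2 = 2 + (2*Z)/2 = 2 + Z)
I = -⅕ (I = 2/(-2 + (2 - 4)³) = 2/(-2 + (-2)³) = 2/(-2 - 8) = 2/(-10) = 2*(-⅒) = -⅕ ≈ -0.20000)
G*((-2 + 2*2)/(I - 2)) = 83281*((-2 + 2*2)/(-⅕ - 2))/14798 = 83281*((-2 + 4)/(-11/5))/14798 = 83281*(2*(-5/11))/14798 = (83281/14798)*(-10/11) = -37855/7399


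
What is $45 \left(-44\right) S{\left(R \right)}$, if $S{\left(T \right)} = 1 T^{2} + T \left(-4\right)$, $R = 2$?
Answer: $7920$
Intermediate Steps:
$S{\left(T \right)} = T^{2} - 4 T$
$45 \left(-44\right) S{\left(R \right)} = 45 \left(-44\right) 2 \left(-4 + 2\right) = - 1980 \cdot 2 \left(-2\right) = \left(-1980\right) \left(-4\right) = 7920$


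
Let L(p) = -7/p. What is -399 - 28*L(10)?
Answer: -1897/5 ≈ -379.40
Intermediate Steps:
-399 - 28*L(10) = -399 - (-196)/10 = -399 - 28*(-7/10) = -399 + 98/5 = -1897/5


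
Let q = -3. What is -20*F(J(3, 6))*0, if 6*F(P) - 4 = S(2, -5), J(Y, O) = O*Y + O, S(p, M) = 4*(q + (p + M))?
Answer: 0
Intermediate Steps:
S(p, M) = -12 + 4*M + 4*p (S(p, M) = 4*(-3 + (p + M)) = 4*(-3 + (M + p)) = 4*(-3 + M + p) = -12 + 4*M + 4*p)
J(Y, O) = O + O*Y
F(P) = -10/3 (F(P) = ⅔ + (-12 + 4*(-5) + 4*2)/6 = ⅔ + (-12 - 20 + 8)/6 = ⅔ + (⅙)*(-24) = ⅔ - 4 = -10/3)
-20*F(J(3, 6))*0 = -20*(-10/3)*0 = (200/3)*0 = 0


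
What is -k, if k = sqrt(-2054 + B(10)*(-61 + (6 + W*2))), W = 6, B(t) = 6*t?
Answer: -I*sqrt(4634) ≈ -68.073*I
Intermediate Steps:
k = I*sqrt(4634) (k = sqrt(-2054 + (6*10)*(-61 + (6 + 6*2))) = sqrt(-2054 + 60*(-61 + (6 + 12))) = sqrt(-2054 + 60*(-61 + 18)) = sqrt(-2054 + 60*(-43)) = sqrt(-2054 - 2580) = sqrt(-4634) = I*sqrt(4634) ≈ 68.073*I)
-k = -I*sqrt(4634)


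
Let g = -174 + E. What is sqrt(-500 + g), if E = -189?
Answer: I*sqrt(863) ≈ 29.377*I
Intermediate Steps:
g = -363 (g = -174 - 189 = -363)
sqrt(-500 + g) = sqrt(-500 - 363) = sqrt(-863) = I*sqrt(863)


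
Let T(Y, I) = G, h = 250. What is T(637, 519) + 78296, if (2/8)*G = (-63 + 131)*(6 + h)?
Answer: 147928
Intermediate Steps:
G = 69632 (G = 4*((-63 + 131)*(6 + 250)) = 4*(68*256) = 4*17408 = 69632)
T(Y, I) = 69632
T(637, 519) + 78296 = 69632 + 78296 = 147928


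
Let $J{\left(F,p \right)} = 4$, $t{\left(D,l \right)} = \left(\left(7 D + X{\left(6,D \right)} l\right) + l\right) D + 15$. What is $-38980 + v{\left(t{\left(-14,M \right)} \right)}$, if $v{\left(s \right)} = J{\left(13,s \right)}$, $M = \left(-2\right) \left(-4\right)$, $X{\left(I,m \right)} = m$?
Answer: $-38976$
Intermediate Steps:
$M = 8$
$t{\left(D,l \right)} = 15 + D \left(l + 7 D + D l\right)$ ($t{\left(D,l \right)} = \left(\left(7 D + D l\right) + l\right) D + 15 = \left(l + 7 D + D l\right) D + 15 = D \left(l + 7 D + D l\right) + 15 = 15 + D \left(l + 7 D + D l\right)$)
$v{\left(s \right)} = 4$
$-38980 + v{\left(t{\left(-14,M \right)} \right)} = -38980 + 4 = -38976$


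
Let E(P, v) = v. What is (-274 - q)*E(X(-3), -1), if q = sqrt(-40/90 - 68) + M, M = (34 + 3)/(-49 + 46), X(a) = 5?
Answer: 785/3 + 2*I*sqrt(154)/3 ≈ 261.67 + 8.2731*I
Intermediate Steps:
M = -37/3 (M = 37/(-3) = 37*(-1/3) = -37/3 ≈ -12.333)
q = -37/3 + 2*I*sqrt(154)/3 (q = sqrt(-40/90 - 68) - 37/3 = sqrt(-40*1/90 - 68) - 37/3 = sqrt(-4/9 - 68) - 37/3 = sqrt(-616/9) - 37/3 = 2*I*sqrt(154)/3 - 37/3 = -37/3 + 2*I*sqrt(154)/3 ≈ -12.333 + 8.2731*I)
(-274 - q)*E(X(-3), -1) = (-274 - (-37/3 + 2*I*sqrt(154)/3))*(-1) = (-274 + (37/3 - 2*I*sqrt(154)/3))*(-1) = (-785/3 - 2*I*sqrt(154)/3)*(-1) = 785/3 + 2*I*sqrt(154)/3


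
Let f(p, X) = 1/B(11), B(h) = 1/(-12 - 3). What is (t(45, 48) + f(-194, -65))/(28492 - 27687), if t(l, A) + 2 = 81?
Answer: 64/805 ≈ 0.079503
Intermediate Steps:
t(l, A) = 79 (t(l, A) = -2 + 81 = 79)
B(h) = -1/15 (B(h) = 1/(-15) = -1/15)
f(p, X) = -15 (f(p, X) = 1/(-1/15) = -15)
(t(45, 48) + f(-194, -65))/(28492 - 27687) = (79 - 15)/(28492 - 27687) = 64/805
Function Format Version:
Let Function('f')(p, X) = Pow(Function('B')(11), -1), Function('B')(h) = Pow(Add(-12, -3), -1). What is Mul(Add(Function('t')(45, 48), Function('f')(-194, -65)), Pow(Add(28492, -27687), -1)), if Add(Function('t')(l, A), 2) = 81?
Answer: Rational(64, 805) ≈ 0.079503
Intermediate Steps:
Function('t')(l, A) = 79 (Function('t')(l, A) = Add(-2, 81) = 79)
Function('B')(h) = Rational(-1, 15) (Function('B')(h) = Pow(-15, -1) = Rational(-1, 15))
Function('f')(p, X) = -15 (Function('f')(p, X) = Pow(Rational(-1, 15), -1) = -15)
Mul(Add(Function('t')(45, 48), Function('f')(-194, -65)), Pow(Add(28492, -27687), -1)) = Mul(Add(79, -15), Pow(Add(28492, -27687), -1)) = Mul(64, Pow(805, -1)) = Mul(64, Rational(1, 805)) = Rational(64, 805)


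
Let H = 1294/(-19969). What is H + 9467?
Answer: 189045229/19969 ≈ 9466.9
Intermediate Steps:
H = -1294/19969 (H = 1294*(-1/19969) = -1294/19969 ≈ -0.064800)
H + 9467 = -1294/19969 + 9467 = 189045229/19969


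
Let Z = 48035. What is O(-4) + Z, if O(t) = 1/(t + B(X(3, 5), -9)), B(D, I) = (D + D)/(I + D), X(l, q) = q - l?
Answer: 1537113/32 ≈ 48035.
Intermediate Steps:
B(D, I) = 2*D/(D + I) (B(D, I) = (2*D)/(D + I) = 2*D/(D + I))
O(t) = 1/(-4/7 + t) (O(t) = 1/(t + 2*(5 - 1*3)/((5 - 1*3) - 9)) = 1/(t + 2*(5 - 3)/((5 - 3) - 9)) = 1/(t + 2*2/(2 - 9)) = 1/(t + 2*2/(-7)) = 1/(t + 2*2*(-⅐)) = 1/(t - 4/7) = 1/(-4/7 + t))
O(-4) + Z = 7/(-4 + 7*(-4)) + 48035 = 7/(-4 - 28) + 48035 = 7/(-32) + 48035 = 7*(-1/32) + 48035 = -7/32 + 48035 = 1537113/32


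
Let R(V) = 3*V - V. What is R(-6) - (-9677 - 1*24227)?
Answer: 33892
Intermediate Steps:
R(V) = 2*V
R(-6) - (-9677 - 1*24227) = 2*(-6) - (-9677 - 1*24227) = -12 - (-9677 - 24227) = -12 - 1*(-33904) = -12 + 33904 = 33892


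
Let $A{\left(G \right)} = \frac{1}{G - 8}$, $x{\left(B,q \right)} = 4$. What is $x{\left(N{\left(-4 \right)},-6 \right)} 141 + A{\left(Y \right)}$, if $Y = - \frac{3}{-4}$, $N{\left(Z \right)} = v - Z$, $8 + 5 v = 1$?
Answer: $\frac{16352}{29} \approx 563.86$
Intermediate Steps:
$v = - \frac{7}{5}$ ($v = - \frac{8}{5} + \frac{1}{5} \cdot 1 = - \frac{8}{5} + \frac{1}{5} = - \frac{7}{5} \approx -1.4$)
$N{\left(Z \right)} = - \frac{7}{5} - Z$
$Y = \frac{3}{4}$ ($Y = \left(-3\right) \left(- \frac{1}{4}\right) = \frac{3}{4} \approx 0.75$)
$A{\left(G \right)} = \frac{1}{-8 + G}$
$x{\left(N{\left(-4 \right)},-6 \right)} 141 + A{\left(Y \right)} = 4 \cdot 141 + \frac{1}{-8 + \frac{3}{4}} = 564 + \frac{1}{- \frac{29}{4}} = 564 - \frac{4}{29} = \frac{16352}{29}$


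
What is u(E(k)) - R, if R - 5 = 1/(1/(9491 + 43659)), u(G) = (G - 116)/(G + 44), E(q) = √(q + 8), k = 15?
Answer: -101690642/1913 + 160*√23/1913 ≈ -53157.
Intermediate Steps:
E(q) = √(8 + q)
u(G) = (-116 + G)/(44 + G)
R = 53155 (R = 5 + 1/(1/(9491 + 43659)) = 5 + 1/(1/53150) = 5 + 53150 = 53155)
u(E(k)) - R = (-116 + √(8 + 15))/(44 + √(8 + 15)) - 1*53155 = (-116 + √23)/(44 + √23) - 53155 = -53155 + (-116 + √23)/(44 + √23)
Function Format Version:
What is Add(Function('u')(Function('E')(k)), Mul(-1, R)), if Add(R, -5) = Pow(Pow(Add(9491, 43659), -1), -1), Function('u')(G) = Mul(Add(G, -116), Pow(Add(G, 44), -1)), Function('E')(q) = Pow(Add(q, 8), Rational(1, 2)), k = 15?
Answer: Add(Rational(-101690642, 1913), Mul(Rational(160, 1913), Pow(23, Rational(1, 2)))) ≈ -53157.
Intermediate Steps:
Function('E')(q) = Pow(Add(8, q), Rational(1, 2))
Function('u')(G) = Mul(Pow(Add(44, G), -1), Add(-116, G)) (Function('u')(G) = Mul(Add(-116, G), Pow(Add(44, G), -1)) = Mul(Pow(Add(44, G), -1), Add(-116, G)))
R = 53155 (R = Add(5, Pow(Pow(Add(9491, 43659), -1), -1)) = Add(5, Pow(Pow(53150, -1), -1)) = Add(5, Pow(Rational(1, 53150), -1)) = Add(5, 53150) = 53155)
Add(Function('u')(Function('E')(k)), Mul(-1, R)) = Add(Mul(Pow(Add(44, Pow(Add(8, 15), Rational(1, 2))), -1), Add(-116, Pow(Add(8, 15), Rational(1, 2)))), Mul(-1, 53155)) = Add(Mul(Pow(Add(44, Pow(23, Rational(1, 2))), -1), Add(-116, Pow(23, Rational(1, 2)))), -53155) = Add(-53155, Mul(Pow(Add(44, Pow(23, Rational(1, 2))), -1), Add(-116, Pow(23, Rational(1, 2)))))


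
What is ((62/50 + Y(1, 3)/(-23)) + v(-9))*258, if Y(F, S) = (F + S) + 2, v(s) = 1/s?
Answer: 386312/1725 ≈ 223.95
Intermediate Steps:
Y(F, S) = 2 + F + S
((62/50 + Y(1, 3)/(-23)) + v(-9))*258 = ((62/50 + (2 + 1 + 3)/(-23)) + 1/(-9))*258 = ((62*(1/50) + 6*(-1/23)) - ⅑)*258 = ((31/25 - 6/23) - ⅑)*258 = (563/575 - ⅑)*258 = (4492/5175)*258 = 386312/1725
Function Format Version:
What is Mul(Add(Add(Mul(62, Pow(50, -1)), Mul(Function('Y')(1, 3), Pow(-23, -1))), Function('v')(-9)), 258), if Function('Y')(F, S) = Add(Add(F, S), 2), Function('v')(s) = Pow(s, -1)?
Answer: Rational(386312, 1725) ≈ 223.95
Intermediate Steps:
Function('Y')(F, S) = Add(2, F, S)
Mul(Add(Add(Mul(62, Pow(50, -1)), Mul(Function('Y')(1, 3), Pow(-23, -1))), Function('v')(-9)), 258) = Mul(Add(Add(Mul(62, Pow(50, -1)), Mul(Add(2, 1, 3), Pow(-23, -1))), Pow(-9, -1)), 258) = Mul(Add(Add(Mul(62, Rational(1, 50)), Mul(6, Rational(-1, 23))), Rational(-1, 9)), 258) = Mul(Add(Add(Rational(31, 25), Rational(-6, 23)), Rational(-1, 9)), 258) = Mul(Add(Rational(563, 575), Rational(-1, 9)), 258) = Mul(Rational(4492, 5175), 258) = Rational(386312, 1725)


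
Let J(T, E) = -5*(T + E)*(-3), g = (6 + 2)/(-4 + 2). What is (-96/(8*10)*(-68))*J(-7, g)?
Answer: -13464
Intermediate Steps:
g = -4 (g = 8/(-2) = 8*(-½) = -4)
J(T, E) = 15*E + 15*T (J(T, E) = -5*(E + T)*(-3) = (-5*E - 5*T)*(-3) = 15*E + 15*T)
(-96/(8*10)*(-68))*J(-7, g) = (-96/(8*10)*(-68))*(15*(-4) + 15*(-7)) = (-96/80*(-68))*(-60 - 105) = (-96*1/80*(-68))*(-165) = -6/5*(-68)*(-165) = (408/5)*(-165) = -13464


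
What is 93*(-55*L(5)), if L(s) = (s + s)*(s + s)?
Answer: -511500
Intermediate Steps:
L(s) = 4*s**2 (L(s) = (2*s)*(2*s) = 4*s**2)
93*(-55*L(5)) = 93*(-220*5**2) = 93*(-220*25) = 93*(-55*100) = 93*(-5500) = -511500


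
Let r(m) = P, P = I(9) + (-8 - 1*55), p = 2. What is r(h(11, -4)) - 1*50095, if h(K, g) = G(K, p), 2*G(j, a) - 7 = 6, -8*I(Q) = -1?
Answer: -401263/8 ≈ -50158.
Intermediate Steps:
I(Q) = ⅛ (I(Q) = -⅛*(-1) = ⅛)
G(j, a) = 13/2 (G(j, a) = 7/2 + (½)*6 = 7/2 + 3 = 13/2)
h(K, g) = 13/2
P = -503/8 (P = ⅛ + (-8 - 1*55) = ⅛ + (-8 - 55) = ⅛ - 63 = -503/8 ≈ -62.875)
r(m) = -503/8
r(h(11, -4)) - 1*50095 = -503/8 - 1*50095 = -503/8 - 50095 = -401263/8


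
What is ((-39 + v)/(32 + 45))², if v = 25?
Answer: 4/121 ≈ 0.033058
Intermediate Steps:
((-39 + v)/(32 + 45))² = ((-39 + 25)/(32 + 45))² = (-14/77)² = (-14*1/77)² = (-2/11)² = 4/121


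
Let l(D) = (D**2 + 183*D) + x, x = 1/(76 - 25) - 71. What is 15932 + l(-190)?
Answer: 876742/51 ≈ 17191.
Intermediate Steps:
x = -3620/51 (x = 1/51 - 71 = -3620/51 ≈ -70.980)
l(D) = -3620/51 + D**2 + 183*D (l(D) = (D**2 + 183*D) - 3620/51 = -3620/51 + D**2 + 183*D)
15932 + l(-190) = 15932 + (-3620/51 + (-190)**2 + 183*(-190)) = 15932 + (-3620/51 + 36100 - 34770) = 15932 + 64210/51 = 876742/51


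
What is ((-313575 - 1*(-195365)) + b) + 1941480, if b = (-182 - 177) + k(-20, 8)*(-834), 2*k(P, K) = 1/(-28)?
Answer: 51041925/28 ≈ 1.8229e+6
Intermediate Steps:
k(P, K) = -1/56 (k(P, K) = (½)/(-28) = (½)*(-1/28) = -1/56)
b = -9635/28 (b = (-182 - 177) - 1/56*(-834) = -359 + 417/28 = -9635/28 ≈ -344.11)
((-313575 - 1*(-195365)) + b) + 1941480 = ((-313575 - 1*(-195365)) - 9635/28) + 1941480 = ((-313575 + 195365) - 9635/28) + 1941480 = (-118210 - 9635/28) + 1941480 = -3319515/28 + 1941480 = 51041925/28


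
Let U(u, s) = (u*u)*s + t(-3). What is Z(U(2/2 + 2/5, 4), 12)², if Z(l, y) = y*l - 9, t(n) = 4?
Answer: 11068929/625 ≈ 17710.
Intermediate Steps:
U(u, s) = 4 + s*u² (U(u, s) = (u*u)*s + 4 = u²*s + 4 = s*u² + 4 = 4 + s*u²)
Z(l, y) = -9 + l*y (Z(l, y) = l*y - 9 = -9 + l*y)
Z(U(2/2 + 2/5, 4), 12)² = (-9 + (4 + 4*(2/2 + 2/5)²)*12)² = (-9 + (4 + 4*(2*(½) + 2*(⅕))²)*12)² = (-9 + (4 + 4*(1 + ⅖)²)*12)² = (-9 + (4 + 4*(7/5)²)*12)² = (-9 + (4 + 4*(49/25))*12)² = (-9 + (4 + 196/25)*12)² = (-9 + (296/25)*12)² = (-9 + 3552/25)² = (3327/25)² = 11068929/625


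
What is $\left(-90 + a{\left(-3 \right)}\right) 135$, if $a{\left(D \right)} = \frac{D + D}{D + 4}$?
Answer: $-12960$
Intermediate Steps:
$a{\left(D \right)} = \frac{2 D}{4 + D}$
$\left(-90 + a{\left(-3 \right)}\right) 135 = \left(-90 + 2 \left(-3\right) \frac{1}{4 - 3}\right) 135 = \left(-90 + 2 \left(-3\right) 1^{-1}\right) 135 = \left(-90 + 2 \left(-3\right) 1\right) 135 = \left(-90 - 6\right) 135 = \left(-96\right) 135 = -12960$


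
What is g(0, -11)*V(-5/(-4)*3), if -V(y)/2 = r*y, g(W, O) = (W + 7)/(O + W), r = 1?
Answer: 105/22 ≈ 4.7727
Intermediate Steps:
g(W, O) = (7 + W)/(O + W)
V(y) = -2*y
g(0, -11)*V(-5/(-4)*3) = ((7 + 0)/(-11 + 0))*(-2*(-5/(-4))*3) = (7/(-11))*(-2*(-5*(-¼))*3) = (-1/11*7)*(-5*3/2) = -(-14)*15/(11*4) = -7/11*(-15/2) = 105/22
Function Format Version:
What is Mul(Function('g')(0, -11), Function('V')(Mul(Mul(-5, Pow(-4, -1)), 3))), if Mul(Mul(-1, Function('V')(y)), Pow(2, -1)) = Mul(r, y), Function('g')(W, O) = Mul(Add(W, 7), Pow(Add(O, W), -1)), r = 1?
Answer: Rational(105, 22) ≈ 4.7727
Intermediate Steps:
Function('g')(W, O) = Mul(Pow(Add(O, W), -1), Add(7, W)) (Function('g')(W, O) = Mul(Add(7, W), Pow(Add(O, W), -1)) = Mul(Pow(Add(O, W), -1), Add(7, W)))
Function('V')(y) = Mul(-2, y) (Function('V')(y) = Mul(-2, Mul(1, y)) = Mul(-2, y))
Mul(Function('g')(0, -11), Function('V')(Mul(Mul(-5, Pow(-4, -1)), 3))) = Mul(Mul(Pow(Add(-11, 0), -1), Add(7, 0)), Mul(-2, Mul(Mul(-5, Pow(-4, -1)), 3))) = Mul(Mul(Pow(-11, -1), 7), Mul(-2, Mul(Mul(-5, Rational(-1, 4)), 3))) = Mul(Mul(Rational(-1, 11), 7), Mul(-2, Mul(Rational(5, 4), 3))) = Mul(Rational(-7, 11), Mul(-2, Rational(15, 4))) = Mul(Rational(-7, 11), Rational(-15, 2)) = Rational(105, 22)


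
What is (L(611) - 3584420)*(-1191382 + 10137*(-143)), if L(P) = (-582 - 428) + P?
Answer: 9467410188887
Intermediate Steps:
L(P) = -1010 + P
(L(611) - 3584420)*(-1191382 + 10137*(-143)) = ((-1010 + 611) - 3584420)*(-1191382 + 10137*(-143)) = (-399 - 3584420)*(-1191382 - 1449591) = -3584819*(-2640973) = 9467410188887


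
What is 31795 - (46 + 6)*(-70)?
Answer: 35435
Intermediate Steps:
31795 - (46 + 6)*(-70) = 31795 - 52*(-70) = 31795 - 1*(-3640) = 31795 + 3640 = 35435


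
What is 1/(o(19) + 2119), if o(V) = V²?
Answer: 1/2480 ≈ 0.00040323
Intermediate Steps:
1/(o(19) + 2119) = 1/(19² + 2119) = 1/(361 + 2119) = 1/2480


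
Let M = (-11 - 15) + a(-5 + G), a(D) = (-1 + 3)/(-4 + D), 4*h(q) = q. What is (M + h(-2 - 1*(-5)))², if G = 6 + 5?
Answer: 9409/16 ≈ 588.06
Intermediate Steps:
G = 11
h(q) = q/4
a(D) = 2/(-4 + D)
M = -25 (M = (-11 - 15) + 2/(-4 + (-5 + 11)) = -26 + 2/(-4 + 6) = -26 + 2/2 = -26 + 2*(½) = -26 + 1 = -25)
(M + h(-2 - 1*(-5)))² = (-25 + (-2 - 1*(-5))/4)² = (-25 + (-2 + 5)/4)² = (-25 + (¼)*3)² = (-25 + ¾)² = (-97/4)² = 9409/16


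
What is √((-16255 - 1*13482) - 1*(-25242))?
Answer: I*√4495 ≈ 67.045*I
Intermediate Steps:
√((-16255 - 1*13482) - 1*(-25242)) = √((-16255 - 13482) + 25242) = √(-29737 + 25242) = √(-4495) = I*√4495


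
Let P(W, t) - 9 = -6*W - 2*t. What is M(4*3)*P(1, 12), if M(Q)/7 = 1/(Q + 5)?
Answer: -147/17 ≈ -8.6471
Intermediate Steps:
P(W, t) = 9 - 6*W - 2*t (P(W, t) = 9 + (-6*W - 2*t) = 9 - 6*W - 2*t)
M(Q) = 7/(5 + Q) (M(Q) = 7/(Q + 5) = 7/(5 + Q))
M(4*3)*P(1, 12) = (7/(5 + 4*3))*(9 - 6*1 - 2*12) = (7/(5 + 12))*(9 - 6 - 24) = (7/17)*(-21) = -147/17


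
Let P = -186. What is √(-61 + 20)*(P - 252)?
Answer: -438*I*√41 ≈ -2804.6*I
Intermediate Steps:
√(-61 + 20)*(P - 252) = √(-61 + 20)*(-186 - 252) = √(-41)*(-438) = (I*√41)*(-438) = -438*I*√41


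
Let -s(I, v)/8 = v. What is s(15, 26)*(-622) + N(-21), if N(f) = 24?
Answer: 129400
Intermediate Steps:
s(I, v) = -8*v
s(15, 26)*(-622) + N(-21) = -8*26*(-622) + 24 = -208*(-622) + 24 = 129376 + 24 = 129400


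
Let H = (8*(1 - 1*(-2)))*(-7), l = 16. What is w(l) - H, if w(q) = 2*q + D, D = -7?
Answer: 193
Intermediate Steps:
w(q) = -7 + 2*q (w(q) = 2*q - 7 = -7 + 2*q)
H = -168 (H = (8*(1 + 2))*(-7) = (8*3)*(-7) = 24*(-7) = -168)
w(l) - H = (-7 + 2*16) - 1*(-168) = (-7 + 32) + 168 = 25 + 168 = 193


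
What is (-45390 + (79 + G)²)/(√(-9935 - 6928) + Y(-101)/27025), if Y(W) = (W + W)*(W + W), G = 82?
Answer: -21469013378900/12317567555791 + 14219196318125*I*√16863/12317567555791 ≈ -1.743 + 149.91*I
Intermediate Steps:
Y(W) = 4*W² (Y(W) = (2*W)*(2*W) = 4*W²)
(-45390 + (79 + G)²)/(√(-9935 - 6928) + Y(-101)/27025) = (-45390 + (79 + 82)²)/(√(-9935 - 6928) + (4*(-101)²)/27025) = (-45390 + 161²)/(√(-16863) + (4*10201)*(1/27025)) = (-45390 + 25921)/(I*√16863 + 40804*(1/27025)) = -19469/(I*√16863 + 40804/27025) = -19469/(40804/27025 + I*√16863)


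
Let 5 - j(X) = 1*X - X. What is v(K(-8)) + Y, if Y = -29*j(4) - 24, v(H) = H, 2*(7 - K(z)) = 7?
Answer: -331/2 ≈ -165.50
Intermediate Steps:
K(z) = 7/2 (K(z) = 7 - ½*7 = 7 - 7/2 = 7/2)
j(X) = 5 (j(X) = 5 - (1*X - X) = 5 - (X - X) = 5 - 1*0 = 5 + 0 = 5)
Y = -169 (Y = -29*5 - 24 = -145 - 24 = -169)
v(K(-8)) + Y = 7/2 - 169 = -331/2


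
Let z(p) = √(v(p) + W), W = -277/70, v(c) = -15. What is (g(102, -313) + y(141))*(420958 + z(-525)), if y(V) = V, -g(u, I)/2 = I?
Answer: 322874786 + 767*I*√92890/70 ≈ 3.2287e+8 + 3339.5*I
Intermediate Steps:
g(u, I) = -2*I
W = -277/70 (W = -277*1/70 = -277/70 ≈ -3.9571)
z(p) = I*√92890/70 (z(p) = √(-15 - 277/70) = √(-1327/70) = I*√92890/70)
(g(102, -313) + y(141))*(420958 + z(-525)) = (-2*(-313) + 141)*(420958 + I*√92890/70) = (626 + 141)*(420958 + I*√92890/70) = 767*(420958 + I*√92890/70) = 322874786 + 767*I*√92890/70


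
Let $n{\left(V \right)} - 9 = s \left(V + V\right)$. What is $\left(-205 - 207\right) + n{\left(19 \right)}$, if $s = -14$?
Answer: $-935$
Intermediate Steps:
$n{\left(V \right)} = 9 - 28 V$ ($n{\left(V \right)} = 9 - 14 \left(V + V\right) = 9 - 14 \cdot 2 V = 9 - 28 V$)
$\left(-205 - 207\right) + n{\left(19 \right)} = \left(-205 - 207\right) + \left(9 - 532\right) = -412 + \left(9 - 532\right) = -412 - 523 = -935$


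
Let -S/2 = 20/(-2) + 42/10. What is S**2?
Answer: 3364/25 ≈ 134.56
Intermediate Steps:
S = 58/5 (S = -2*(20/(-2) + 42/10) = -2*(20*(-1/2) + 42*(1/10)) = -2*(-10 + 21/5) = -2*(-29/5) = 58/5 ≈ 11.600)
S**2 = (58/5)**2 = 3364/25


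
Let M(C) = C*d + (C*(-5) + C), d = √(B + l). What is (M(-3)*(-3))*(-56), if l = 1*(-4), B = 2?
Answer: 2016 - 504*I*√2 ≈ 2016.0 - 712.76*I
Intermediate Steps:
l = -4
d = I*√2 (d = √(2 - 4) = √(-2) = I*√2 ≈ 1.4142*I)
M(C) = -4*C + I*C*√2 (M(C) = C*(I*√2) + (C*(-5) + C) = I*C*√2 + (-5*C + C) = I*C*√2 - 4*C = -4*C + I*C*√2)
(M(-3)*(-3))*(-56) = (-3*(-4 + I*√2)*(-3))*(-56) = ((12 - 3*I*√2)*(-3))*(-56) = (-36 + 9*I*√2)*(-56) = 2016 - 504*I*√2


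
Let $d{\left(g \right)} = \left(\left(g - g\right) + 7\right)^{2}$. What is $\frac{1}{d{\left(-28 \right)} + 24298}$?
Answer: $\frac{1}{24347} \approx 4.1073 \cdot 10^{-5}$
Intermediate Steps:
$d{\left(g \right)} = 49$ ($d{\left(g \right)} = \left(0 + 7\right)^{2} = 7^{2} = 49$)
$\frac{1}{d{\left(-28 \right)} + 24298} = \frac{1}{49 + 24298} = \frac{1}{24347}$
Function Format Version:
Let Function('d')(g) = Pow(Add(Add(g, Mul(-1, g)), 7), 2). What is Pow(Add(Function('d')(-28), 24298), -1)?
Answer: Rational(1, 24347) ≈ 4.1073e-5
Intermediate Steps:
Function('d')(g) = 49 (Function('d')(g) = Pow(Add(0, 7), 2) = Pow(7, 2) = 49)
Pow(Add(Function('d')(-28), 24298), -1) = Pow(Add(49, 24298), -1) = Pow(24347, -1) = Rational(1, 24347)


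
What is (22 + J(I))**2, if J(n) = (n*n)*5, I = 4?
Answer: 10404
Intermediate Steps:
J(n) = 5*n**2 (J(n) = n**2*5 = 5*n**2)
(22 + J(I))**2 = (22 + 5*4**2)**2 = (22 + 5*16)**2 = (22 + 80)**2 = 102**2 = 10404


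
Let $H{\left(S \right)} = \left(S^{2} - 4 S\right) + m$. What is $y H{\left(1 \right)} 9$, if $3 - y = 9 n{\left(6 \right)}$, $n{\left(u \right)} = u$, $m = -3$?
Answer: $2754$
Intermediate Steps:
$H{\left(S \right)} = -3 + S^{2} - 4 S$ ($H{\left(S \right)} = \left(S^{2} - 4 S\right) - 3 = -3 + S^{2} - 4 S$)
$y = -51$ ($y = 3 - 9 \cdot 6 = 3 - 54 = -51$)
$y H{\left(1 \right)} 9 = - 51 \left(-3 + 1^{2} - 4\right) 9 = - 51 \left(-3 + 1 - 4\right) 9 = \left(-51\right) \left(-6\right) 9 = 306 \cdot 9 = 2754$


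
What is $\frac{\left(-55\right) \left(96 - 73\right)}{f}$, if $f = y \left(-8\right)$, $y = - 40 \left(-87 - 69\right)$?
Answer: $\frac{253}{9984} \approx 0.025341$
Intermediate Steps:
$y = 6240$ ($y = \left(-40\right) \left(-156\right) = 6240$)
$f = -49920$ ($f = 6240 \left(-8\right) = -49920$)
$\frac{\left(-55\right) \left(96 - 73\right)}{f} = \frac{\left(-55\right) \left(96 - 73\right)}{-49920} = \left(-55\right) 23 \left(- \frac{1}{49920}\right) = \left(-1265\right) \left(- \frac{1}{49920}\right) = \frac{253}{9984}$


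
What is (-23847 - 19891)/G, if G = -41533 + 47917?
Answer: -1151/168 ≈ -6.8512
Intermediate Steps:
G = 6384
(-23847 - 19891)/G = (-23847 - 19891)/6384 = -43738*1/6384 = -1151/168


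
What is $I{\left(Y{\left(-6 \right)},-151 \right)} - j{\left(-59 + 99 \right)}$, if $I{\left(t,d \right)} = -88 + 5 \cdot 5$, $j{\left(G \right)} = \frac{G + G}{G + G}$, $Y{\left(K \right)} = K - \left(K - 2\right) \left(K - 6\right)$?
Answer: $-64$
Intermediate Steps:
$Y{\left(K \right)} = K - \left(-6 + K\right) \left(-2 + K\right)$ ($Y{\left(K \right)} = K - \left(-2 + K\right) \left(-6 + K\right) = K - \left(-6 + K\right) \left(-2 + K\right)$)
$j{\left(G \right)} = 1$ ($j{\left(G \right)} = \frac{2 G}{2 G} = 2 G \frac{1}{2 G} = 1$)
$I{\left(t,d \right)} = -63$ ($I{\left(t,d \right)} = -88 + 25 = -63$)
$I{\left(Y{\left(-6 \right)},-151 \right)} - j{\left(-59 + 99 \right)} = -63 - 1 = -64$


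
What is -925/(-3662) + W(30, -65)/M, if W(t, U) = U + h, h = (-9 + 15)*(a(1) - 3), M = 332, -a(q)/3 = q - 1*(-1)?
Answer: -64339/607892 ≈ -0.10584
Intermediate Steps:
a(q) = -3 - 3*q (a(q) = -3*(q - 1*(-1)) = -3*(q + 1) = -3*(1 + q) = -3 - 3*q)
h = -54 (h = (-9 + 15)*((-3 - 3*1) - 3) = 6*((-3 - 3) - 3) = 6*(-6 - 3) = 6*(-9) = -54)
W(t, U) = -54 + U (W(t, U) = U - 54 = -54 + U)
-925/(-3662) + W(30, -65)/M = -925/(-3662) + (-54 - 65)/332 = -925*(-1/3662) - 119*1/332 = 925/3662 - 119/332 = -64339/607892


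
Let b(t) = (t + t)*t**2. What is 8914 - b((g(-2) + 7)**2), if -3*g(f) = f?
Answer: -289573472/729 ≈ -3.9722e+5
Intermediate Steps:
g(f) = -f/3
b(t) = 2*t**3 (b(t) = (2*t)*t**2 = 2*t**3)
8914 - b((g(-2) + 7)**2) = 8914 - 2*((-1/3*(-2) + 7)**2)**3 = 8914 - 2*((2/3 + 7)**2)**3 = 8914 - 2*((23/3)**2)**3 = 8914 - 2*(529/9)**3 = 8914 - 2*148035889/729 = 8914 - 1*296071778/729 = 8914 - 296071778/729 = -289573472/729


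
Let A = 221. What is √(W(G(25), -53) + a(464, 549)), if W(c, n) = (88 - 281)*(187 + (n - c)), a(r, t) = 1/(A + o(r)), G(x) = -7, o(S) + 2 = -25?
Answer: I*√1024188274/194 ≈ 164.96*I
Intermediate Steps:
o(S) = -27 (o(S) = -2 - 25 = -27)
a(r, t) = 1/194 (a(r, t) = 1/(221 - 27) = 1/194)
W(c, n) = -36091 - 193*n + 193*c (W(c, n) = -193*(187 + n - c) = -36091 - 193*n + 193*c)
√(W(G(25), -53) + a(464, 549)) = √((-36091 - 193*(-53) + 193*(-7)) + 1/194) = √((-36091 + 10229 - 1351) + 1/194) = √(-27213 + 1/194) = √(-5279321/194) = I*√1024188274/194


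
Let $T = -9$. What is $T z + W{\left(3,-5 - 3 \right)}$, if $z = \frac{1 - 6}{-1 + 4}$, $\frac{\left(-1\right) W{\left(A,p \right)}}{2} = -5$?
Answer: $25$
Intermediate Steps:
$W{\left(A,p \right)} = 10$ ($W{\left(A,p \right)} = \left(-2\right) \left(-5\right) = 10$)
$z = - \frac{5}{3} \approx -1.6667$
$T z + W{\left(3,-5 - 3 \right)} = \left(-9\right) \left(- \frac{5}{3}\right) + 10 = 15 + 10 = 25$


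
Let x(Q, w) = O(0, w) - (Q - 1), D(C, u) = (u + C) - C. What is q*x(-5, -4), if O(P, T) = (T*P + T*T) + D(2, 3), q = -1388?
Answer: -34700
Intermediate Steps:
D(C, u) = u (D(C, u) = (C + u) - C = u)
O(P, T) = 3 + T² + P*T (O(P, T) = (T*P + T*T) + 3 = (P*T + T²) + 3 = (T² + P*T) + 3 = 3 + T² + P*T)
x(Q, w) = 4 + w² - Q (x(Q, w) = (3 + w² + 0*w) - (Q - 1) = (3 + w² + 0) - (-1 + Q) = (3 + w²) + (1 - Q) = 4 + w² - Q)
q*x(-5, -4) = -1388*(4 + (-4)² - 1*(-5)) = -1388*(4 + 16 + 5) = -1388*25 = -34700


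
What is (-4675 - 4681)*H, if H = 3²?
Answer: -84204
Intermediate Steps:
H = 9
(-4675 - 4681)*H = (-4675 - 4681)*9 = -9356*9 = -84204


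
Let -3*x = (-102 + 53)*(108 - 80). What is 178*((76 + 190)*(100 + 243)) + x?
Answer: 48722464/3 ≈ 1.6241e+7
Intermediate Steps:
x = 1372/3 (x = -(-102 + 53)*(108 - 80)/3 = -(-49)*28/3 = -⅓*(-1372) = 1372/3 ≈ 457.33)
178*((76 + 190)*(100 + 243)) + x = 178*((76 + 190)*(100 + 243)) + 1372/3 = 178*(266*343) + 1372/3 = 178*91238 + 1372/3 = 16240364 + 1372/3 = 48722464/3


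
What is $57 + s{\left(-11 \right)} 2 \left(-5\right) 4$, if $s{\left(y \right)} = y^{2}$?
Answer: $-4783$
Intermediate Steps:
$57 + s{\left(-11 \right)} 2 \left(-5\right) 4 = 57 + \left(-11\right)^{2} \cdot 2 \left(-5\right) 4 = 57 + 121 \left(\left(-10\right) 4\right) = 57 + 121 \left(-40\right) = 57 - 4840 = -4783$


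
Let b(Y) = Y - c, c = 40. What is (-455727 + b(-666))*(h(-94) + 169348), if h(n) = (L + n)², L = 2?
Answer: -81159264596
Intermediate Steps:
h(n) = (2 + n)²
b(Y) = -40 + Y (b(Y) = Y - 1*40 = Y - 40 = -40 + Y)
(-455727 + b(-666))*(h(-94) + 169348) = (-455727 + (-40 - 666))*((2 - 94)² + 169348) = (-455727 - 706)*((-92)² + 169348) = -456433*(8464 + 169348) = -456433*177812 = -81159264596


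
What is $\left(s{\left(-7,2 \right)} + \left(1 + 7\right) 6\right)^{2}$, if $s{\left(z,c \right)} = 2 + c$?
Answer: $2704$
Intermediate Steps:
$\left(s{\left(-7,2 \right)} + \left(1 + 7\right) 6\right)^{2} = \left(\left(2 + 2\right) + \left(1 + 7\right) 6\right)^{2} = \left(4 + 8 \cdot 6\right)^{2} = \left(4 + 48\right)^{2} = 52^{2} = 2704$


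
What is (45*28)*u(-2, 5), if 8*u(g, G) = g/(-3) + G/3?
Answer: 735/2 ≈ 367.50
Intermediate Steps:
u(g, G) = -g/24 + G/24 (u(g, G) = (g/(-3) + G/3)/8 = (g*(-⅓) + G*(⅓))/8 = (-g/3 + G/3)/8 = -g/24 + G/24)
(45*28)*u(-2, 5) = (45*28)*(-1/24*(-2) + (1/24)*5) = 1260*(1/12 + 5/24) = 1260*(7/24) = 735/2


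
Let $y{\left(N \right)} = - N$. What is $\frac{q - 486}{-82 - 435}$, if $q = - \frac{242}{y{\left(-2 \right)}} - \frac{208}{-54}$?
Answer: $\frac{16285}{13959} \approx 1.1666$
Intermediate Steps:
$q = - \frac{3163}{27}$ ($q = - \frac{242}{\left(-1\right) \left(-2\right)} - \frac{208}{-54} = - \frac{242}{2} - - \frac{104}{27} = \left(-242\right) \frac{1}{2} + \frac{104}{27} = -121 + \frac{104}{27} = - \frac{3163}{27} \approx -117.15$)
$\frac{q - 486}{-82 - 435} = \frac{- \frac{3163}{27} - 486}{-82 - 435} = - \frac{16285}{27 \left(-517\right)} = \left(- \frac{16285}{27}\right) \left(- \frac{1}{517}\right) = \frac{16285}{13959}$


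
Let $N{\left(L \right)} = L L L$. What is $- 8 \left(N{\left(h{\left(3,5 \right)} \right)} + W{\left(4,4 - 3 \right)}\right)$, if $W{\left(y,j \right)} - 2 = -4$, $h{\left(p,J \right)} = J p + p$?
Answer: $-46640$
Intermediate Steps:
$h{\left(p,J \right)} = p + J p$
$N{\left(L \right)} = L^{3}$ ($N{\left(L \right)} = L^{2} L = L^{3}$)
$W{\left(y,j \right)} = -2$ ($W{\left(y,j \right)} = 2 - 4 = -2$)
$- 8 \left(N{\left(h{\left(3,5 \right)} \right)} + W{\left(4,4 - 3 \right)}\right) = - 8 \left(\left(3 \left(1 + 5\right)\right)^{3} - 2\right) = - 8 \left(\left(3 \cdot 6\right)^{3} - 2\right) = - 8 \left(18^{3} - 2\right) = - 8 \left(5832 - 2\right) = \left(-8\right) 5830 = -46640$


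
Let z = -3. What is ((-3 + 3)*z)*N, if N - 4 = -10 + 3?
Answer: 0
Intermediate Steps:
N = -3 (N = 4 + (-10 + 3) = 4 - 7 = -3)
((-3 + 3)*z)*N = ((-3 + 3)*(-3))*(-3) = (0*(-3))*(-3) = 0*(-3) = 0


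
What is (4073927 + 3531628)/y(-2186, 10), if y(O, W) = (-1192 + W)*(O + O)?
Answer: 2535185/1722568 ≈ 1.4717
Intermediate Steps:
y(O, W) = 2*O*(-1192 + W) (y(O, W) = (-1192 + W)*(2*O) = 2*O*(-1192 + W))
(4073927 + 3531628)/y(-2186, 10) = (4073927 + 3531628)/((2*(-2186)*(-1192 + 10))) = 7605555/((2*(-2186)*(-1182))) = 7605555/5167704 = 7605555*(1/5167704) = 2535185/1722568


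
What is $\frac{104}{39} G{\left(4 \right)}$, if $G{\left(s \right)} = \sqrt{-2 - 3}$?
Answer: $\frac{8 i \sqrt{5}}{3} \approx 5.9628 i$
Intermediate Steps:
$G{\left(s \right)} = i \sqrt{5}$ ($G{\left(s \right)} = \sqrt{-5} = i \sqrt{5}$)
$\frac{104}{39} G{\left(4 \right)} = \frac{104}{39} i \sqrt{5} = 104 \cdot \frac{1}{39} i \sqrt{5} = \frac{8 i \sqrt{5}}{3}$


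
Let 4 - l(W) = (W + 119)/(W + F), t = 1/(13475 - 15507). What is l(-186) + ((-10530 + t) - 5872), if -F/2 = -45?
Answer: -199932931/12192 ≈ -16399.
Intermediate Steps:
F = 90 (F = -2*(-45) = 90)
t = -1/2032 (t = 1/(-2032) = -1/2032 ≈ -0.00049213)
l(W) = 4 - (119 + W)/(90 + W) (l(W) = 4 - (W + 119)/(W + 90) = 4 - (119 + W)/(90 + W))
l(-186) + ((-10530 + t) - 5872) = (241 + 3*(-186))/(90 - 186) + ((-10530 - 1/2032) - 5872) = (241 - 558)/(-96) + (-21396961/2032 - 5872) = -1/96*(-317) - 33328865/2032 = 317/96 - 33328865/2032 = -199932931/12192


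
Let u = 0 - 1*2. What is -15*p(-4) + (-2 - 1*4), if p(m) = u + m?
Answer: 84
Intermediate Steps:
u = -2 (u = 0 - 2 = -2)
p(m) = -2 + m
-15*p(-4) + (-2 - 1*4) = -15*(-2 - 4) + (-2 - 1*4) = -15*(-6) + (-2 - 4) = 90 - 6 = 84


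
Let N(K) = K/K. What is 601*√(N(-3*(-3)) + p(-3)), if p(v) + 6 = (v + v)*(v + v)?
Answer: 601*√31 ≈ 3346.2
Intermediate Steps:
N(K) = 1
p(v) = -6 + 4*v² (p(v) = -6 + (v + v)*(v + v) = -6 + (2*v)*(2*v) = -6 + 4*v²)
601*√(N(-3*(-3)) + p(-3)) = 601*√(1 + (-6 + 4*(-3)²)) = 601*√(1 + (-6 + 4*9)) = 601*√(1 + (-6 + 36)) = 601*√(1 + 30) = 601*√31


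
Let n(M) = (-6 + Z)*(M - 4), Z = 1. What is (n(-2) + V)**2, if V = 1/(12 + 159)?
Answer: 26327161/29241 ≈ 900.35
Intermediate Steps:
n(M) = 20 - 5*M (n(M) = (-6 + 1)*(M - 4) = -5*(-4 + M) = 20 - 5*M)
V = 1/171 ≈ 0.0058480
(n(-2) + V)**2 = ((20 - 5*(-2)) + 1/171)**2 = ((20 + 10) + 1/171)**2 = (30 + 1/171)**2 = (5131/171)**2 = 26327161/29241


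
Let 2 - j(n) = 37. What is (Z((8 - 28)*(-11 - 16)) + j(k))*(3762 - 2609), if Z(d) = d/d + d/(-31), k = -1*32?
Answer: -1837882/31 ≈ -59287.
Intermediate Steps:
k = -32
j(n) = -35 (j(n) = 2 - 1*37 = 2 - 37 = -35)
Z(d) = 1 - d/31 (Z(d) = 1 + d*(-1/31) = 1 - d/31)
(Z((8 - 28)*(-11 - 16)) + j(k))*(3762 - 2609) = ((1 - (8 - 28)*(-11 - 16)/31) - 35)*(3762 - 2609) = ((1 - (-20)*(-27)/31) - 35)*1153 = ((1 - 1/31*540) - 35)*1153 = ((1 - 540/31) - 35)*1153 = (-509/31 - 35)*1153 = -1594/31*1153 = -1837882/31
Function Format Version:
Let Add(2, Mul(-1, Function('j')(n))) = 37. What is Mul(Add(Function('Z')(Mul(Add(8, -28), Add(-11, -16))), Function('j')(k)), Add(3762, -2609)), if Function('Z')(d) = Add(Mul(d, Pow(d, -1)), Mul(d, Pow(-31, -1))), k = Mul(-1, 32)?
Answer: Rational(-1837882, 31) ≈ -59287.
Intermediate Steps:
k = -32
Function('j')(n) = -35 (Function('j')(n) = Add(2, Mul(-1, 37)) = Add(2, -37) = -35)
Function('Z')(d) = Add(1, Mul(Rational(-1, 31), d)) (Function('Z')(d) = Add(1, Mul(d, Rational(-1, 31))) = Add(1, Mul(Rational(-1, 31), d)))
Mul(Add(Function('Z')(Mul(Add(8, -28), Add(-11, -16))), Function('j')(k)), Add(3762, -2609)) = Mul(Add(Add(1, Mul(Rational(-1, 31), Mul(Add(8, -28), Add(-11, -16)))), -35), Add(3762, -2609)) = Mul(Add(Add(1, Mul(Rational(-1, 31), Mul(-20, -27))), -35), 1153) = Mul(Add(Add(1, Mul(Rational(-1, 31), 540)), -35), 1153) = Mul(Add(Add(1, Rational(-540, 31)), -35), 1153) = Mul(Add(Rational(-509, 31), -35), 1153) = Mul(Rational(-1594, 31), 1153) = Rational(-1837882, 31)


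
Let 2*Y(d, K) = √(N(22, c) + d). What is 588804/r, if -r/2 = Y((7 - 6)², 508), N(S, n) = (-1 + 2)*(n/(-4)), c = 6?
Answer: 588804*I*√2 ≈ 8.327e+5*I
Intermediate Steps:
N(S, n) = -n/4 (N(S, n) = 1*(n*(-¼)) = 1*(-n/4) = -n/4)
Y(d, K) = √(-3/2 + d)/2 (Y(d, K) = √(-¼*6 + d)/2 = √(-3/2 + d)/2)
r = -I*√2/2 (r = -√(-6 + 4*(7 - 6)²)/2 = -√(-6 + 4*1²)/2 = -√(-6 + 4*1)/2 = -√(-6 + 4)/2 = -√(-2)/2 = -I*√2/2 ≈ -0.70711*I)
588804/r = 588804/((-I*√2/2)) = 588804*(I*√2) = 588804*I*√2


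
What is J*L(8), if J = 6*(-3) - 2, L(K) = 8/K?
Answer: -20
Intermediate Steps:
J = -20 (J = -18 - 2 = -20)
J*L(8) = -160/8 = -20*1 = -20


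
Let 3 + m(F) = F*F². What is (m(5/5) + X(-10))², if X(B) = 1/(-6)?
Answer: 169/36 ≈ 4.6944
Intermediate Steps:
X(B) = -⅙
m(F) = -3 + F³ (m(F) = -3 + F*F² = -3 + F³)
(m(5/5) + X(-10))² = ((-3 + (5/5)³) - ⅙)² = ((-3 + (5*(⅕))³) - ⅙)² = ((-3 + 1³) - ⅙)² = ((-3 + 1) - ⅙)² = (-2 - ⅙)² = (-13/6)² = 169/36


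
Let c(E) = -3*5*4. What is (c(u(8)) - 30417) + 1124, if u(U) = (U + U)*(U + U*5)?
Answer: -29353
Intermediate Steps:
u(U) = 12*U² (u(U) = (2*U)*(U + 5*U) = (2*U)*(6*U) = 12*U²)
c(E) = -60 (c(E) = -15*4 = -60)
(c(u(8)) - 30417) + 1124 = (-60 - 30417) + 1124 = -30477 + 1124 = -29353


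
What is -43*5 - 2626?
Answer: -2841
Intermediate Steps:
-43*5 - 2626 = -215 - 2626 = -2841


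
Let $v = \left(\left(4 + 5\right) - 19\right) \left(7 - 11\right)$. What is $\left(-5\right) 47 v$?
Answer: $-9400$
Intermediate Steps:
$v = 40$ ($v = \left(9 - 19\right) \left(-4\right) = \left(-10\right) \left(-4\right) = 40$)
$\left(-5\right) 47 v = \left(-5\right) 47 \cdot 40 = \left(-235\right) 40 = -9400$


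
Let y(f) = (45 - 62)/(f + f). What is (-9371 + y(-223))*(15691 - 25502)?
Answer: 41004574139/446 ≈ 9.1939e+7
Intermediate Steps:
y(f) = -17/(2*f) (y(f) = -17*1/(2*f) = -17/(2*f))
(-9371 + y(-223))*(15691 - 25502) = (-9371 - 17/2/(-223))*(15691 - 25502) = (-9371 - 17/2*(-1/223))*(-9811) = (-9371 + 17/446)*(-9811) = -4179449/446*(-9811) = 41004574139/446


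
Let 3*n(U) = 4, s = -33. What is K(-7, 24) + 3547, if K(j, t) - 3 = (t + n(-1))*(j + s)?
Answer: 7610/3 ≈ 2536.7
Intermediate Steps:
n(U) = 4/3 (n(U) = (1/3)*4 = 4/3)
K(j, t) = 3 + (-33 + j)*(4/3 + t) (K(j, t) = 3 + (t + 4/3)*(j - 33) = 3 + (4/3 + t)*(-33 + j) = 3 + (-33 + j)*(4/3 + t))
K(-7, 24) + 3547 = (-41 - 33*24 + (4/3)*(-7) - 7*24) + 3547 = (-41 - 792 - 28/3 - 168) + 3547 = -3031/3 + 3547 = 7610/3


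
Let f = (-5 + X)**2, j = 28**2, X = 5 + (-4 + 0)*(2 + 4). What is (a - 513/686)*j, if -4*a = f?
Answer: -794376/7 ≈ -1.1348e+5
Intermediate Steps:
X = -19 (X = 5 - 4*6 = 5 - 24 = -19)
j = 784
f = 576 (f = (-5 - 19)**2 = (-24)**2 = 576)
a = -144 (a = -1/4*576 = -144)
(a - 513/686)*j = (-144 - 513/686)*784 = -99297/686*784 = -794376/7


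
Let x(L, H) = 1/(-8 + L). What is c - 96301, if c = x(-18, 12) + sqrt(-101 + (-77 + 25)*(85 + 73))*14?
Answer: -2503827/26 + 14*I*sqrt(8317) ≈ -96301.0 + 1276.8*I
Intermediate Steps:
c = -1/26 + 14*I*sqrt(8317) (c = 1/(-8 - 18) + sqrt(-101 + (-77 + 25)*(85 + 73))*14 = 1/(-26) + sqrt(-101 - 52*158)*14 = -1/26 + sqrt(-101 - 8216)*14 = -1/26 + sqrt(-8317)*14 = -1/26 + (I*sqrt(8317))*14 = -1/26 + 14*I*sqrt(8317) ≈ -0.038462 + 1276.8*I)
c - 96301 = (-1/26 + 14*I*sqrt(8317)) - 96301 = -2503827/26 + 14*I*sqrt(8317)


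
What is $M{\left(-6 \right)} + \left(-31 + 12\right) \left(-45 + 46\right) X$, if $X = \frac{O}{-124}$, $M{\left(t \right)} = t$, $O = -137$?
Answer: $- \frac{3347}{124} \approx -26.992$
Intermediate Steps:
$X = \frac{137}{124}$ ($X = - \frac{137}{-124} = \left(-137\right) \left(- \frac{1}{124}\right) = \frac{137}{124} \approx 1.1048$)
$M{\left(-6 \right)} + \left(-31 + 12\right) \left(-45 + 46\right) X = -6 + \left(-31 + 12\right) \left(-45 + 46\right) \frac{137}{124} = -6 + \left(-19\right) 1 \cdot \frac{137}{124} = -6 - \frac{2603}{124} = - \frac{3347}{124}$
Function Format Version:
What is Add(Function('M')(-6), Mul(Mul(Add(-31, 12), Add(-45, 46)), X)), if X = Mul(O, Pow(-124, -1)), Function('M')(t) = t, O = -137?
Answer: Rational(-3347, 124) ≈ -26.992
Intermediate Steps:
X = Rational(137, 124) (X = Mul(-137, Pow(-124, -1)) = Mul(-137, Rational(-1, 124)) = Rational(137, 124) ≈ 1.1048)
Add(Function('M')(-6), Mul(Mul(Add(-31, 12), Add(-45, 46)), X)) = Add(-6, Mul(Mul(Add(-31, 12), Add(-45, 46)), Rational(137, 124))) = Add(-6, Mul(Mul(-19, 1), Rational(137, 124))) = Add(-6, Mul(-19, Rational(137, 124))) = Add(-6, Rational(-2603, 124)) = Rational(-3347, 124)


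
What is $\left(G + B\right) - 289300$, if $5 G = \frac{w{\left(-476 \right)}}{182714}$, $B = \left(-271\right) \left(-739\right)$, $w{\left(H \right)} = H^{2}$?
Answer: $- \frac{5809701721}{65255} \approx -89031.0$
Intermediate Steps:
$B = 200269$
$G = \frac{16184}{65255}$ ($G = \frac{\left(-476\right)^{2} \cdot \frac{1}{182714}}{5} = \frac{226576 \cdot \frac{1}{182714}}{5} = \frac{1}{5} \cdot \frac{16184}{13051} = \frac{16184}{65255} \approx 0.24801$)
$\left(G + B\right) - 289300 = \left(\frac{16184}{65255} + 200269\right) - 289300 = \frac{13068569779}{65255} - 289300 = - \frac{5809701721}{65255}$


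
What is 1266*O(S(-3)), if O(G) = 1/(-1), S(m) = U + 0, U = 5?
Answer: -1266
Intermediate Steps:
S(m) = 5 (S(m) = 5 + 0 = 5)
O(G) = -1
1266*O(S(-3)) = 1266*(-1) = -1266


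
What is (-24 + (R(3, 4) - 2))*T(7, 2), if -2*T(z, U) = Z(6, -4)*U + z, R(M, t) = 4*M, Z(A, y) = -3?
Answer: 7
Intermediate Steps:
T(z, U) = -z/2 + 3*U/2 (T(z, U) = -(-3*U + z)/2 = -(z - 3*U)/2 = -z/2 + 3*U/2)
(-24 + (R(3, 4) - 2))*T(7, 2) = (-24 + (4*3 - 2))*(-1/2*7 + (3/2)*2) = (-24 + (12 - 2))*(-7/2 + 3) = (-24 + 10)*(-1/2) = -14*(-1/2) = 7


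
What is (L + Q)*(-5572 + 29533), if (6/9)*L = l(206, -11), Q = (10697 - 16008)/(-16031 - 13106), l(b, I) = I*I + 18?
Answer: 291383754711/58274 ≈ 5.0002e+6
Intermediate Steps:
l(b, I) = 18 + I² (l(b, I) = I² + 18 = 18 + I²)
Q = 5311/29137 (Q = -5311/(-29137) = -5311*(-1/29137) = 5311/29137 ≈ 0.18228)
L = 417/2 (L = 3*(18 + (-11)²)/2 = 3*(18 + 121)/2 = (3/2)*139 = 417/2 ≈ 208.50)
(L + Q)*(-5572 + 29533) = (417/2 + 5311/29137)*(-5572 + 29533) = (12160751/58274)*23961 = 291383754711/58274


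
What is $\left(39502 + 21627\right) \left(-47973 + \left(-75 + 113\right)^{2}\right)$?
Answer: $-2844271241$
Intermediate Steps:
$\left(39502 + 21627\right) \left(-47973 + \left(-75 + 113\right)^{2}\right) = 61129 \left(-47973 + 38^{2}\right) = 61129 \left(-47973 + 1444\right) = 61129 \left(-46529\right) = -2844271241$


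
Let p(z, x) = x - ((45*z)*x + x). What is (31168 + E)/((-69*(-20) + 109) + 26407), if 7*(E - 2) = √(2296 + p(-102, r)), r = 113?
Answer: 15585/13948 + √520966/195272 ≈ 1.1211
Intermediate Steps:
p(z, x) = -45*x*z (p(z, x) = x - (45*x*z + x) = x - (x + 45*x*z) = x + (-x - 45*x*z) = -45*x*z)
E = 2 + √520966/7 (E = 2 + √(2296 - 45*113*(-102))/7 = 2 + √(2296 + 518670)/7 = 2 + √520966/7 ≈ 105.11)
(31168 + E)/((-69*(-20) + 109) + 26407) = (31168 + (2 + √520966/7))/((-69*(-20) + 109) + 26407) = (31170 + √520966/7)/((1380 + 109) + 26407) = (31170 + √520966/7)/(1489 + 26407) = (31170 + √520966/7)/27896 = (31170 + √520966/7)*(1/27896) = 15585/13948 + √520966/195272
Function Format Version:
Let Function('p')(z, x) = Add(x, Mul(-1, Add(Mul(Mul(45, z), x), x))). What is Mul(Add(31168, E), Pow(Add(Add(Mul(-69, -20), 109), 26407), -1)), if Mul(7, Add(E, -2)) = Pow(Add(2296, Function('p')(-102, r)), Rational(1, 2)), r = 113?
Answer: Add(Rational(15585, 13948), Mul(Rational(1, 195272), Pow(520966, Rational(1, 2)))) ≈ 1.1211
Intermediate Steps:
Function('p')(z, x) = Mul(-45, x, z) (Function('p')(z, x) = Add(x, Mul(-1, Add(Mul(45, x, z), x))) = Add(x, Mul(-1, Add(x, Mul(45, x, z)))) = Add(x, Add(Mul(-1, x), Mul(-45, x, z))) = Mul(-45, x, z))
E = Add(2, Mul(Rational(1, 7), Pow(520966, Rational(1, 2)))) (E = Add(2, Mul(Rational(1, 7), Pow(Add(2296, Mul(-45, 113, -102)), Rational(1, 2)))) = Add(2, Mul(Rational(1, 7), Pow(Add(2296, 518670), Rational(1, 2)))) = Add(2, Mul(Rational(1, 7), Pow(520966, Rational(1, 2)))) ≈ 105.11)
Mul(Add(31168, E), Pow(Add(Add(Mul(-69, -20), 109), 26407), -1)) = Mul(Add(31168, Add(2, Mul(Rational(1, 7), Pow(520966, Rational(1, 2))))), Pow(Add(Add(Mul(-69, -20), 109), 26407), -1)) = Mul(Add(31170, Mul(Rational(1, 7), Pow(520966, Rational(1, 2)))), Pow(Add(Add(1380, 109), 26407), -1)) = Mul(Add(31170, Mul(Rational(1, 7), Pow(520966, Rational(1, 2)))), Pow(Add(1489, 26407), -1)) = Mul(Add(31170, Mul(Rational(1, 7), Pow(520966, Rational(1, 2)))), Pow(27896, -1)) = Mul(Add(31170, Mul(Rational(1, 7), Pow(520966, Rational(1, 2)))), Rational(1, 27896)) = Add(Rational(15585, 13948), Mul(Rational(1, 195272), Pow(520966, Rational(1, 2))))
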